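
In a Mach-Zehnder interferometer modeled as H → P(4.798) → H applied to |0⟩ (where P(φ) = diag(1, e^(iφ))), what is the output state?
(0.5428 - 0.4982i)|0⟩ + (0.4572 + 0.4982i)|1⟩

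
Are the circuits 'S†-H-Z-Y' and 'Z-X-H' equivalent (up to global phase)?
No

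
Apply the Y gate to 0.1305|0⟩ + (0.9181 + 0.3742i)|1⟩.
(0.3742 - 0.9181i)|0⟩ + 0.1305i|1⟩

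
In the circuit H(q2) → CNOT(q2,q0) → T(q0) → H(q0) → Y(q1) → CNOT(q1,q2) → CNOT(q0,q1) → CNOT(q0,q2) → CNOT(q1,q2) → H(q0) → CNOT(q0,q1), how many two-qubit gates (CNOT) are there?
6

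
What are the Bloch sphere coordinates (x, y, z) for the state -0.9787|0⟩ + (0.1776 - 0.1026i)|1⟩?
(-0.3476, 0.2008, 0.9158)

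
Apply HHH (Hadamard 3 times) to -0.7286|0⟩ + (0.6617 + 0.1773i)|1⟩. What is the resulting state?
(-0.04731 + 0.1254i)|0⟩ + (-0.9831 - 0.1254i)|1⟩

H² = I, so H^3 = H: a single Hadamard. With (a, b) = (-0.7286, (0.6617 + 0.1773i)), H gives ((a + b)/√2, (a − b)/√2) = ((-0.04731 + 0.1254i), (-0.9831 - 0.1254i)).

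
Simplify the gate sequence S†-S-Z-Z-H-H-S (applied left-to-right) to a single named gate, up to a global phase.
S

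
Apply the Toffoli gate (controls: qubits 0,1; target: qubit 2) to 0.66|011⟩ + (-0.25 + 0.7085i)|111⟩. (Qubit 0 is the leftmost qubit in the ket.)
0.66|011⟩ + (-0.25 + 0.7085i)|110⟩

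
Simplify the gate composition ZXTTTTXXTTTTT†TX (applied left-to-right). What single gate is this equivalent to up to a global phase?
Z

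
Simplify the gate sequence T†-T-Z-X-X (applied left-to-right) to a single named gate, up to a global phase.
Z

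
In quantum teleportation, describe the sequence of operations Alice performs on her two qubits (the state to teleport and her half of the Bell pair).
CNOT (state → Bell), then H on state qubit, then measure both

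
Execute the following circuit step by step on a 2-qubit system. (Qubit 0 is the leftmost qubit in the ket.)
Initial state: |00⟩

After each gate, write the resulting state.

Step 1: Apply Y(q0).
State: i|10⟩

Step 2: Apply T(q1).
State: i|10⟩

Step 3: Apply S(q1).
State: i|10⟩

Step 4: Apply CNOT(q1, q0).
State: i|10⟩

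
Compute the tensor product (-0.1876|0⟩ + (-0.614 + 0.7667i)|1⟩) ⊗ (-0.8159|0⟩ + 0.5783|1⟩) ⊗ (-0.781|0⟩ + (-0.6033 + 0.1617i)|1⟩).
-0.1195|000⟩ + (-0.09234 + 0.02475i)|001⟩ + 0.08473|010⟩ + (0.06545 - 0.01754i)|011⟩ + (-0.3913 + 0.4886i)|100⟩ + (-0.2011 + 0.4584i)|101⟩ + (0.2773 - 0.3463i)|110⟩ + (0.1425 - 0.3249i)|111⟩

amp(|b₁b₂…⟩) = product of the factor amplitudes for bits b₁, b₂, …; only kets whose every factor amplitude is nonzero survive.
|000⟩: (-0.1876)(-0.8159)(-0.781) = -0.1195
|001⟩: (-0.1876)(-0.8159)(-0.6033 + 0.1617i) = (-0.09234 + 0.02475i)
|010⟩: (-0.1876)(0.5783)(-0.781) = 0.08473
|011⟩: (-0.1876)(0.5783)(-0.6033 + 0.1617i) = (0.06545 - 0.01754i)
|100⟩: (-0.614 + 0.7667i)(-0.8159)(-0.781) = (-0.3913 + 0.4886i)
|101⟩: (-0.614 + 0.7667i)(-0.8159)(-0.6033 + 0.1617i) = (-0.2011 + 0.4584i)
|110⟩: (-0.614 + 0.7667i)(0.5783)(-0.781) = (0.2773 - 0.3463i)
|111⟩: (-0.614 + 0.7667i)(0.5783)(-0.6033 + 0.1617i) = (0.1425 - 0.3249i)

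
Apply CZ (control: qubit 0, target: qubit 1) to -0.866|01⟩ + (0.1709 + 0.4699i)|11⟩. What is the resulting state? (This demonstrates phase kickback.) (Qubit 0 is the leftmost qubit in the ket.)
-0.866|01⟩ + (-0.1709 - 0.4699i)|11⟩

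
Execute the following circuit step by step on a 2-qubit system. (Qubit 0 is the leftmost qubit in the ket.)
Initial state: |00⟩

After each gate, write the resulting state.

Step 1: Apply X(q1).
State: |01⟩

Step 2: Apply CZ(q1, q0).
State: |01⟩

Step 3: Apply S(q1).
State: i|01⟩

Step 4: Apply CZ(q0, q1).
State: i|01⟩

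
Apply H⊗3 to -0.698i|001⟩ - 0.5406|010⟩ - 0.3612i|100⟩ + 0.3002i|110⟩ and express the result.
(-0.1911 - 0.2683i)|000⟩ + (-0.1911 + 0.2252i)|001⟩ + (0.1911 - 0.4806i)|010⟩ + (0.1911 + 0.01294i)|011⟩ + (-0.1911 - 0.2252i)|100⟩ + (-0.1911 + 0.2683i)|101⟩ + (0.1911 - 0.01294i)|110⟩ + (0.1911 + 0.4806i)|111⟩

H⊗3 gives amp(|y⟩) = (1/2√2) Σ_x (−1)^(x·y) amp(|x⟩), where x·y is the number of positions in which both x and y have a 1.
|000⟩: (-0.698i - 0.5406 - 0.3612i + 0.3002i)/(2√2) = (-0.1911 - 0.2683i)
|001⟩: (0.698i - 0.5406 - 0.3612i + 0.3002i)/(2√2) = (-0.1911 + 0.2252i)
|010⟩: (-0.698i + 0.5406 - 0.3612i - 0.3002i)/(2√2) = (0.1911 - 0.4806i)
|011⟩: (0.698i + 0.5406 - 0.3612i - 0.3002i)/(2√2) = (0.1911 + 0.01294i)
|100⟩: (-0.698i - 0.5406 + 0.3612i - 0.3002i)/(2√2) = (-0.1911 - 0.2252i)
|101⟩: (0.698i - 0.5406 + 0.3612i - 0.3002i)/(2√2) = (-0.1911 + 0.2683i)
|110⟩: (-0.698i + 0.5406 + 0.3612i + 0.3002i)/(2√2) = (0.1911 - 0.01294i)
|111⟩: (0.698i + 0.5406 + 0.3612i + 0.3002i)/(2√2) = (0.1911 + 0.4806i)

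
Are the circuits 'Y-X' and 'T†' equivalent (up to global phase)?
No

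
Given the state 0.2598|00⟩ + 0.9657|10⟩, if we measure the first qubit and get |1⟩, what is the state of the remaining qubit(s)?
|0⟩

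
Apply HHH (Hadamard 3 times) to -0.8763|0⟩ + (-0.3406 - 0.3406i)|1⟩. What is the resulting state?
(-0.8605 - 0.2408i)|0⟩ + (-0.3788 + 0.2408i)|1⟩

H² = I, so H^3 = H: a single Hadamard. With (a, b) = (-0.8763, (-0.3406 - 0.3406i)), H gives ((a + b)/√2, (a − b)/√2) = ((-0.8605 - 0.2408i), (-0.3788 + 0.2408i)).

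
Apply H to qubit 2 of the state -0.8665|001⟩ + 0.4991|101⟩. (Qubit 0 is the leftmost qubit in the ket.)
-0.6127|000⟩ + 0.6127|001⟩ + 0.3529|100⟩ - 0.3529|101⟩

H on qubit 2 mixes each pair of kets that differ only in qubit 2: amplitudes (a, b) of (|…0…⟩, |…1…⟩) become ((a + b)/√2, (a − b)/√2). Kets absent from the input have amplitude 0.
(|000⟩, |001⟩): (a, b) = (0, -0.8665) → (-0.6127, 0.6127)
(|100⟩, |101⟩): (a, b) = (0, 0.4991) → (0.3529, -0.3529)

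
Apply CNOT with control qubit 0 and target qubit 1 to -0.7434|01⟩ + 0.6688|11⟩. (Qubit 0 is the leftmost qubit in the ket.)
-0.7434|01⟩ + 0.6688|10⟩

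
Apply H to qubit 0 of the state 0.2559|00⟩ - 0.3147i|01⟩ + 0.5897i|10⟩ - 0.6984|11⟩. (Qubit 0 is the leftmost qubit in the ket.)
(0.1809 + 0.417i)|00⟩ + (-0.4938 - 0.2225i)|01⟩ + (0.1809 - 0.417i)|10⟩ + (0.4938 - 0.2225i)|11⟩

H on qubit 0 mixes each pair of kets that differ only in qubit 0: amplitudes (a, b) of (|…0…⟩, |…1…⟩) become ((a + b)/√2, (a − b)/√2). Kets absent from the input have amplitude 0.
(|00⟩, |10⟩): (a, b) = (0.2559, 0.5897i) → ((0.1809 + 0.417i), (0.1809 - 0.417i))
(|01⟩, |11⟩): (a, b) = (-0.3147i, -0.6984) → ((-0.4938 - 0.2225i), (0.4938 - 0.2225i))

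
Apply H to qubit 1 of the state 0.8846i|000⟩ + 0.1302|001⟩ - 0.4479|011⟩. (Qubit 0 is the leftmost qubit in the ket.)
0.6255i|000⟩ - 0.2246|001⟩ + 0.6255i|010⟩ + 0.4088|011⟩

H on qubit 1 mixes each pair of kets that differ only in qubit 1: amplitudes (a, b) of (|…0…⟩, |…1…⟩) become ((a + b)/√2, (a − b)/√2). Kets absent from the input have amplitude 0.
(|000⟩, |010⟩): (a, b) = (0.8846i, 0) → (0.6255i, 0.6255i)
(|001⟩, |011⟩): (a, b) = (0.1302, -0.4479) → (-0.2246, 0.4088)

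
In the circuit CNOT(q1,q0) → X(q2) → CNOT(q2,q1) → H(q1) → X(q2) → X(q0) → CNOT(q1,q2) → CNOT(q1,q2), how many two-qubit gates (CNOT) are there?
4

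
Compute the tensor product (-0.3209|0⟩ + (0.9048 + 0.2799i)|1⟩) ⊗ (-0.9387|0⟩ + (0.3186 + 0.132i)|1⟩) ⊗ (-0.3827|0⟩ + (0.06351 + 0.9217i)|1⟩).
-0.1153|000⟩ + (0.01913 + 0.2776i)|001⟩ + (0.03913 + 0.01621i)|010⟩ + (0.03255 - 0.09692i)|011⟩ + (0.325 + 0.1006i)|100⟩ + (0.1882 - 0.7995i)|101⟩ + (-0.09618 - 0.07983i)|110⟩ + (-0.1763 + 0.2449i)|111⟩

amp(|b₁b₂…⟩) = product of the factor amplitudes for bits b₁, b₂, …; only kets whose every factor amplitude is nonzero survive.
|000⟩: (-0.3209)(-0.9387)(-0.3827) = -0.1153
|001⟩: (-0.3209)(-0.9387)(0.06351 + 0.9217i) = (0.01913 + 0.2776i)
|010⟩: (-0.3209)(0.3186 + 0.132i)(-0.3827) = (0.03913 + 0.01621i)
|011⟩: (-0.3209)(0.3186 + 0.132i)(0.06351 + 0.9217i) = (0.03255 - 0.09692i)
|100⟩: (0.9048 + 0.2799i)(-0.9387)(-0.3827) = (0.325 + 0.1006i)
|101⟩: (0.9048 + 0.2799i)(-0.9387)(0.06351 + 0.9217i) = (0.1882 - 0.7995i)
|110⟩: (0.9048 + 0.2799i)(0.3186 + 0.132i)(-0.3827) = (-0.09618 - 0.07983i)
|111⟩: (0.9048 + 0.2799i)(0.3186 + 0.132i)(0.06351 + 0.9217i) = (-0.1763 + 0.2449i)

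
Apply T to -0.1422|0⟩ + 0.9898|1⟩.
-0.1422|0⟩ + (0.6999 + 0.6999i)|1⟩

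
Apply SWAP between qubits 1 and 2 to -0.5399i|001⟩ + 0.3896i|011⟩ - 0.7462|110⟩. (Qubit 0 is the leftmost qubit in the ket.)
-0.5399i|010⟩ + 0.3896i|011⟩ - 0.7462|101⟩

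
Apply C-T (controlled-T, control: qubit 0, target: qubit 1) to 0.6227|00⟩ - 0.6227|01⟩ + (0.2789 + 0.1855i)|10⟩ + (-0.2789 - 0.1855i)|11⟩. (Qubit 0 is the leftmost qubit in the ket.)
0.6227|00⟩ - 0.6227|01⟩ + (0.2789 + 0.1855i)|10⟩ + (-0.06604 - 0.3284i)|11⟩

C-T leaves the control-|0⟩ kets |00⟩, |01⟩ unchanged and applies T to qubit 1 on the control-|1⟩ pair (|10⟩, |11⟩).
T = [[1, 0], [0, (1/√2 + (1/√2)i)]].
With a = amp(|10⟩) = (0.2789 + 0.1855i) and b = amp(|11⟩) = (-0.2789 - 0.1855i):
new amp(|10⟩) = (1)·a = (0.2789 + 0.1855i)
new amp(|11⟩) = (1/√2 + (1/√2)i)·b = (-0.06604 - 0.3284i)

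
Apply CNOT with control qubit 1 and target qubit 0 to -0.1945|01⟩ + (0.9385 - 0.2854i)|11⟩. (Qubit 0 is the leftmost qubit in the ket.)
(0.9385 - 0.2854i)|01⟩ - 0.1945|11⟩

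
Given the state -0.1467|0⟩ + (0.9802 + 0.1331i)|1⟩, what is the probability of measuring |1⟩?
0.9785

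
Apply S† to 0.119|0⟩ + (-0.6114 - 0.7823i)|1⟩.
0.119|0⟩ + (-0.7823 + 0.6114i)|1⟩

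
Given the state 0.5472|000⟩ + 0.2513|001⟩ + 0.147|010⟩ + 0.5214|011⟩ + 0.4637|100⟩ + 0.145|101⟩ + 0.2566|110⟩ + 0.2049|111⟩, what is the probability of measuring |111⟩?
0.04198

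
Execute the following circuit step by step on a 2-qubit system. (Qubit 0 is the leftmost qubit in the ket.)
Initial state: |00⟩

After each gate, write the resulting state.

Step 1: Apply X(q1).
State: |01⟩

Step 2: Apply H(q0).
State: 1/√2|01⟩ + 1/√2|11⟩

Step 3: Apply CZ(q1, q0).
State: 1/√2|01⟩ - 1/√2|11⟩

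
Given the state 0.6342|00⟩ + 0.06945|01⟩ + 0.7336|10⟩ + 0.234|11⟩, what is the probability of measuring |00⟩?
0.4022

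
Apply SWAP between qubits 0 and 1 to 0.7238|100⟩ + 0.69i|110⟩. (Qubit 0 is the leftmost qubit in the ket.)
0.7238|010⟩ + 0.69i|110⟩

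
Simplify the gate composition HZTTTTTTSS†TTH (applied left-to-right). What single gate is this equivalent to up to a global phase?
X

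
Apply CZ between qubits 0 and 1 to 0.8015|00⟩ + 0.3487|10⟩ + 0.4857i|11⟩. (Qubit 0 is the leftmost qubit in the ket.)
0.8015|00⟩ + 0.3487|10⟩ - 0.4857i|11⟩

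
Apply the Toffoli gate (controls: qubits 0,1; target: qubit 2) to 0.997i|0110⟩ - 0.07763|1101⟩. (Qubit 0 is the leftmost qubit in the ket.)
0.997i|0110⟩ - 0.07763|1111⟩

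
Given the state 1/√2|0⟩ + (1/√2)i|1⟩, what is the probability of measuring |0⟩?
1/2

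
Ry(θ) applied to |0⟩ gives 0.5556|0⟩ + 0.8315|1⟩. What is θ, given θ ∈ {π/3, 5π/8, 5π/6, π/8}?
5π/8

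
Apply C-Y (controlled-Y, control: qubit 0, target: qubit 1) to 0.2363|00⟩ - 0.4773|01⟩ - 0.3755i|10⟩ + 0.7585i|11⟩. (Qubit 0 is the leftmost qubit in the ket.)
0.2363|00⟩ - 0.4773|01⟩ + 0.7585|10⟩ + 0.3755|11⟩

C-Y leaves the control-|0⟩ kets |00⟩, |01⟩ unchanged and applies Y to qubit 1 on the control-|1⟩ pair (|10⟩, |11⟩).
Y = [[0, -i], [i, 0]].
With a = amp(|10⟩) = -0.3755i and b = amp(|11⟩) = 0.7585i:
new amp(|10⟩) = (-i)·b = 0.7585
new amp(|11⟩) = (i)·a = 0.3755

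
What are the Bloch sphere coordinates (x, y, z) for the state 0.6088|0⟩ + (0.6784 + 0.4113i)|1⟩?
(0.826, 0.5008, -0.2588)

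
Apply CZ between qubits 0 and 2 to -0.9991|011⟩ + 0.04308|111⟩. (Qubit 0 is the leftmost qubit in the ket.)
-0.9991|011⟩ - 0.04308|111⟩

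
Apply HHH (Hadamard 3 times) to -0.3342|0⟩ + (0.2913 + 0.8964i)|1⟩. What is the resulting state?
(-0.03033 + 0.6339i)|0⟩ + (-0.4423 - 0.6339i)|1⟩

H² = I, so H^3 = H: a single Hadamard. With (a, b) = (-0.3342, (0.2913 + 0.8964i)), H gives ((a + b)/√2, (a − b)/√2) = ((-0.03033 + 0.6339i), (-0.4423 - 0.6339i)).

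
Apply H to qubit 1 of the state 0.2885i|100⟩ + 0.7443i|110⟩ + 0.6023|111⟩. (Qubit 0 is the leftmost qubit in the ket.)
0.7303i|100⟩ + 0.4259|101⟩ - 0.3223i|110⟩ - 0.4259|111⟩

H on qubit 1 mixes each pair of kets that differ only in qubit 1: amplitudes (a, b) of (|…0…⟩, |…1…⟩) become ((a + b)/√2, (a − b)/√2). Kets absent from the input have amplitude 0.
(|100⟩, |110⟩): (a, b) = (0.2885i, 0.7443i) → (0.7303i, -0.3223i)
(|101⟩, |111⟩): (a, b) = (0, 0.6023) → (0.4259, -0.4259)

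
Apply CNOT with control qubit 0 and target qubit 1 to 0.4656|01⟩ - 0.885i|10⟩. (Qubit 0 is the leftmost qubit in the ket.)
0.4656|01⟩ - 0.885i|11⟩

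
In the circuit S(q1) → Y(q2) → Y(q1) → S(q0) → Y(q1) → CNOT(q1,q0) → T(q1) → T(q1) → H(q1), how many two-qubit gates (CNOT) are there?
1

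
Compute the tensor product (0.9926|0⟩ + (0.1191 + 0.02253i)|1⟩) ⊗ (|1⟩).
0.9926|01⟩ + (0.1191 + 0.02253i)|11⟩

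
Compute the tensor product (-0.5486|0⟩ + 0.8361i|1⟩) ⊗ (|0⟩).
-0.5486|00⟩ + 0.8361i|10⟩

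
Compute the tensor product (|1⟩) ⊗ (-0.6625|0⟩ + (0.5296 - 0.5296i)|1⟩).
-0.6625|10⟩ + (0.5296 - 0.5296i)|11⟩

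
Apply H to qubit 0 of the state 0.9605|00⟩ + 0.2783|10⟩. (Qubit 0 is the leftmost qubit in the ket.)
0.876|00⟩ + 0.4824|10⟩

H on qubit 0 mixes each pair of kets that differ only in qubit 0: amplitudes (a, b) of (|…0…⟩, |…1…⟩) become ((a + b)/√2, (a − b)/√2). Kets absent from the input have amplitude 0.
(|00⟩, |10⟩): (a, b) = (0.9605, 0.2783) → (0.876, 0.4824)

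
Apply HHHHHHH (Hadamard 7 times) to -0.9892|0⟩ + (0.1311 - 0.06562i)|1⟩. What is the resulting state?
(-0.6068 - 0.0464i)|0⟩ + (-0.7922 + 0.0464i)|1⟩

H² = I, so H^7 = H: a single Hadamard. With (a, b) = (-0.9892, (0.1311 - 0.06562i)), H gives ((a + b)/√2, (a − b)/√2) = ((-0.6068 - 0.0464i), (-0.7922 + 0.0464i)).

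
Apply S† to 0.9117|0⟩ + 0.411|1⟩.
0.9117|0⟩ - 0.411i|1⟩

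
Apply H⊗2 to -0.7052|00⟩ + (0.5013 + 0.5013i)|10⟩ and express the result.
(-0.102 + 0.2507i)|00⟩ + (-0.102 + 0.2507i)|01⟩ + (-0.6033 - 0.2507i)|10⟩ + (-0.6033 - 0.2507i)|11⟩

H⊗2 gives amp(|y⟩) = (1/2) Σ_x (−1)^(x·y) amp(|x⟩), where x·y is the number of positions in which both x and y have a 1.
|00⟩: (-0.7052 + (0.5013 + 0.5013i))/2 = (-0.102 + 0.2507i)
|01⟩: (-0.7052 + (0.5013 + 0.5013i))/2 = (-0.102 + 0.2507i)
|10⟩: (-0.7052 - (0.5013 + 0.5013i))/2 = (-0.6033 - 0.2507i)
|11⟩: (-0.7052 - (0.5013 + 0.5013i))/2 = (-0.6033 - 0.2507i)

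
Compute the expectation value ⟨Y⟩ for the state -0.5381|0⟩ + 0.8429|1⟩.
0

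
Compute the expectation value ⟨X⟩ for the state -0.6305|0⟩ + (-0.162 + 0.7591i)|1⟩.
0.2043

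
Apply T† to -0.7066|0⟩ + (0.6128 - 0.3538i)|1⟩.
-0.7066|0⟩ + (0.1831 - 0.6835i)|1⟩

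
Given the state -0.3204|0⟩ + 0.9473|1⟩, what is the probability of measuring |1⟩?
0.8974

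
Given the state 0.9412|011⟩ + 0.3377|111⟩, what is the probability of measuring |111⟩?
0.114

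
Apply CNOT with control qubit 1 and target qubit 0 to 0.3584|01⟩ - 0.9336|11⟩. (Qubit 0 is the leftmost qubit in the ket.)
-0.9336|01⟩ + 0.3584|11⟩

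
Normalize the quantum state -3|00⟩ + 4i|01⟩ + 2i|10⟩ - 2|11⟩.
-0.5222|00⟩ + 0.6963i|01⟩ + 0.3482i|10⟩ - 0.3482|11⟩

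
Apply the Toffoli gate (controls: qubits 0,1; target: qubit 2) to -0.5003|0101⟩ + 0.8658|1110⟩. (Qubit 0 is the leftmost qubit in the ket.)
-0.5003|0101⟩ + 0.8658|1100⟩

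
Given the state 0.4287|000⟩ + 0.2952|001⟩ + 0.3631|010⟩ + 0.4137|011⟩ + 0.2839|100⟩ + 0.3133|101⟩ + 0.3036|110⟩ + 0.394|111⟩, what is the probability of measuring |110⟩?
0.09217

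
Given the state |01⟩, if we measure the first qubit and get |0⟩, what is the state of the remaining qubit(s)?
|1⟩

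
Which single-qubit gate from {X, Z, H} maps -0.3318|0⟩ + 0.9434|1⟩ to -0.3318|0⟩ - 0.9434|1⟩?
Z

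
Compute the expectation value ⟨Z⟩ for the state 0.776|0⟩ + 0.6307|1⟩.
0.2044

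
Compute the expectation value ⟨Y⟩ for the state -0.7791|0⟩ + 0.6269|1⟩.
0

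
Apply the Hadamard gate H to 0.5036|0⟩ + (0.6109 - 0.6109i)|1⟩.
(0.7881 - 0.432i)|0⟩ + (-0.07587 + 0.432i)|1⟩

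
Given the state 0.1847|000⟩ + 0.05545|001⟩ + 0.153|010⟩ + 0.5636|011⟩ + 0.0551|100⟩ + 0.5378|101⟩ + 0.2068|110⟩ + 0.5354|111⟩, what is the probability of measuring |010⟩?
0.02341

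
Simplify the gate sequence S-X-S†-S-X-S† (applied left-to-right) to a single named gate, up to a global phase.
I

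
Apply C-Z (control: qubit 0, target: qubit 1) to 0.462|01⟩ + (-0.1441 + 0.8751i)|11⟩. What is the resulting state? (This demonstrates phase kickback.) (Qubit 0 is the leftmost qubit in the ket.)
0.462|01⟩ + (0.1441 - 0.8751i)|11⟩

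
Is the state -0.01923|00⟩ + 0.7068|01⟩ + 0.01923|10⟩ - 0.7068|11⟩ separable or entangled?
Separable

Writing the state as a|00⟩ + b|01⟩ + c|10⟩ + d|11⟩, it is a product state iff ad − bc = 0.
Here (a, b, c, d) = (-0.01923, 0.7068, 0.01923, -0.7068): ad − bc = (-0.01923)(-0.7068) − (0.7068)(0.01923) = 0, so the state is separable.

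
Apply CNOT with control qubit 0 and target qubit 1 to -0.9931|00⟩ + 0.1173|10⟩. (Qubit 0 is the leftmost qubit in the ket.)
-0.9931|00⟩ + 0.1173|11⟩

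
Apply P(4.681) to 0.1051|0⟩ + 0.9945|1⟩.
0.1051|0⟩ + (-0.03121 - 0.994i)|1⟩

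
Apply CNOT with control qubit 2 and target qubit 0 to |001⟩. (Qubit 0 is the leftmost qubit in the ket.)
|101⟩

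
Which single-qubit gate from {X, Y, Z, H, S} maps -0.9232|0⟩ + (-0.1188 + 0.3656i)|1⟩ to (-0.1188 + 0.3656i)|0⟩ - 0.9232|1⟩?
X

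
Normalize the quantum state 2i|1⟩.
i|1⟩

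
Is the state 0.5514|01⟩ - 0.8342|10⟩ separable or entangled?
Entangled

Writing the state as a|00⟩ + b|01⟩ + c|10⟩ + d|11⟩, it is a product state iff ad − bc = 0.
Here (a, b, c, d) = (0, 0.5514, -0.8342, 0): ad − bc = (0)(0) − (0.5514)(-0.8342) = 0.46 ≠ 0, so the state is entangled.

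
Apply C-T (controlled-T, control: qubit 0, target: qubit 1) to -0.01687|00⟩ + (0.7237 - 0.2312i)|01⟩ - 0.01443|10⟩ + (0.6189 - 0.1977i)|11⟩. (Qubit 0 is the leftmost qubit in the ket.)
-0.01687|00⟩ + (0.7237 - 0.2312i)|01⟩ - 0.01443|10⟩ + (0.5774 + 0.2978i)|11⟩

C-T leaves the control-|0⟩ kets |00⟩, |01⟩ unchanged and applies T to qubit 1 on the control-|1⟩ pair (|10⟩, |11⟩).
T = [[1, 0], [0, (1/√2 + (1/√2)i)]].
With a = amp(|10⟩) = -0.01443 and b = amp(|11⟩) = (0.6189 - 0.1977i):
new amp(|10⟩) = (1)·a = -0.01443
new amp(|11⟩) = (1/√2 + (1/√2)i)·b = (0.5774 + 0.2978i)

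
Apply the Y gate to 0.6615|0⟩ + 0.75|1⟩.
-0.75i|0⟩ + 0.6615i|1⟩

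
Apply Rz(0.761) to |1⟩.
(0.9285 + 0.3714i)|1⟩

Rz(0.761) = [[e^(−iθ/2), 0], [0, e^(iθ/2)]] with e^(±iθ/2) = cos(θ/2) ± i·sin(θ/2); θ = 0.761, cos(θ/2) ≈ 0.928479, sin(θ/2) ≈ 0.371385.
With a = amp(|0⟩) = 0 and b = amp(|1⟩) = 1:
new amp(|0⟩) = (0.928479 - 0.371385i)·a = 0
new amp(|1⟩) = (0.928479 + 0.371385i)·b = (0.9285 + 0.3714i)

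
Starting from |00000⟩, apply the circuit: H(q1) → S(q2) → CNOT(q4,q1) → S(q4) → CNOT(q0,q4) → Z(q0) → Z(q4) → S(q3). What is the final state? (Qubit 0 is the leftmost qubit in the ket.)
1/√2|00000⟩ + 1/√2|01000⟩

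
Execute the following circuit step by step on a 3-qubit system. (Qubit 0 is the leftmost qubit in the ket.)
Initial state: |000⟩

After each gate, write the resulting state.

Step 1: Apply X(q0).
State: |100⟩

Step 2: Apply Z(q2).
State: |100⟩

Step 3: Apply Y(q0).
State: -i|000⟩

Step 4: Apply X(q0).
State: -i|100⟩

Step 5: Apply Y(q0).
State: -|000⟩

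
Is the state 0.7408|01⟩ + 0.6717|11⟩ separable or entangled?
Separable

Writing the state as a|00⟩ + b|01⟩ + c|10⟩ + d|11⟩, it is a product state iff ad − bc = 0.
Here (a, b, c, d) = (0, 0.7408, 0, 0.6717): ad − bc = (0)(0.6717) − (0.7408)(0) = 0, so the state is separable.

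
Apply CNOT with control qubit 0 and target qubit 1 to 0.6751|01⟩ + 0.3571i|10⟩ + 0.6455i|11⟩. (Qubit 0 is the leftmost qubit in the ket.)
0.6751|01⟩ + 0.6455i|10⟩ + 0.3571i|11⟩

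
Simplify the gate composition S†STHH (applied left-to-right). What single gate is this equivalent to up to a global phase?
T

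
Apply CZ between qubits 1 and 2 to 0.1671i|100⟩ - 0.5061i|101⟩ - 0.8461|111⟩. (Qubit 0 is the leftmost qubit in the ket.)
0.1671i|100⟩ - 0.5061i|101⟩ + 0.8461|111⟩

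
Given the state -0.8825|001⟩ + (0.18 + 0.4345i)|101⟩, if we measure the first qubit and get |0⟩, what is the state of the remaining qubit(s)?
-|01⟩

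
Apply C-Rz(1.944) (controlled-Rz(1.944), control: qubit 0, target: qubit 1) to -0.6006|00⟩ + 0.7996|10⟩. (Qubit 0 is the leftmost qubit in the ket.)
-0.6006|00⟩ + (0.4507 - 0.6605i)|10⟩

C-Rz(1.944) leaves the control-|0⟩ kets |00⟩, |01⟩ unchanged and applies Rz(1.944) to qubit 1 on the control-|1⟩ pair (|10⟩, |11⟩).
Rz(1.944) = [[e^(−iθ/2), 0], [0, e^(iθ/2)]] with e^(±iθ/2) = cos(θ/2) ± i·sin(θ/2); θ = 1.944, cos(θ/2) ≈ 0.563649, sin(θ/2) ≈ 0.826015.
With a = amp(|10⟩) = 0.7996 and b = amp(|11⟩) = 0:
new amp(|10⟩) = (0.563649 - 0.826015i)·a = (0.4507 - 0.6605i)
new amp(|11⟩) = (0.563649 + 0.826015i)·b = 0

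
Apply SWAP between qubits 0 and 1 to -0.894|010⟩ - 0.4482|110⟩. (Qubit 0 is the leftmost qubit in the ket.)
-0.894|100⟩ - 0.4482|110⟩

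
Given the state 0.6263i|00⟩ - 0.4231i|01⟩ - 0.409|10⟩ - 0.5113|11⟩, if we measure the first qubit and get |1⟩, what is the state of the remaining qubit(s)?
-0.6247|0⟩ - 0.7809|1⟩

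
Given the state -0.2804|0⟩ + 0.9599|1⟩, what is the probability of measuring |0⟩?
0.07862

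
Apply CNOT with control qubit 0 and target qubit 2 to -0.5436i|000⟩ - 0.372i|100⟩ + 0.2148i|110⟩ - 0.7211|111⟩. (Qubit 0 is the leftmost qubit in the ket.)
-0.5436i|000⟩ - 0.372i|101⟩ - 0.7211|110⟩ + 0.2148i|111⟩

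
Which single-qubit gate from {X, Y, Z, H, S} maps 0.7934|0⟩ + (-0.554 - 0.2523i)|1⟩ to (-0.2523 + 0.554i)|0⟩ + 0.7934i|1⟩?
Y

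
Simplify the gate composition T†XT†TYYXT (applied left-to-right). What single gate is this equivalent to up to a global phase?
I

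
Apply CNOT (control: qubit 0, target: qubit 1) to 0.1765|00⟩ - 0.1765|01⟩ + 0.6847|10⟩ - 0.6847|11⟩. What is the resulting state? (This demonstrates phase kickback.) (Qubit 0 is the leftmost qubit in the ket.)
0.1765|00⟩ - 0.1765|01⟩ - 0.6847|10⟩ + 0.6847|11⟩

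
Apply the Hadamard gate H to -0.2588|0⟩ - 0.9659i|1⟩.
(-0.183 - 0.683i)|0⟩ + (-0.183 + 0.683i)|1⟩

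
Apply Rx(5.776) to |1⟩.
-0.2509i|0⟩ - 0.968|1⟩

Rx(5.776) = [[cos(θ/2), −i·sin(θ/2)], [−i·sin(θ/2), cos(θ/2)]]; θ = 5.776, cos(θ/2) ≈ -0.968017, sin(θ/2) ≈ 0.250883.
With a = amp(|0⟩) = 0 and b = amp(|1⟩) = 1:
new amp(|0⟩) = (-0.968017)·a + (-0.250883i)·b = -0.2509i
new amp(|1⟩) = (-0.250883i)·a + (-0.968017)·b = -0.968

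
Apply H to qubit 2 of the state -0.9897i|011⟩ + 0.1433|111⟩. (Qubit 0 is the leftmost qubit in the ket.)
-0.6998i|010⟩ + 0.6998i|011⟩ + 0.1013|110⟩ - 0.1013|111⟩

H on qubit 2 mixes each pair of kets that differ only in qubit 2: amplitudes (a, b) of (|…0…⟩, |…1…⟩) become ((a + b)/√2, (a − b)/√2). Kets absent from the input have amplitude 0.
(|010⟩, |011⟩): (a, b) = (0, -0.9897i) → (-0.6998i, 0.6998i)
(|110⟩, |111⟩): (a, b) = (0, 0.1433) → (0.1013, -0.1013)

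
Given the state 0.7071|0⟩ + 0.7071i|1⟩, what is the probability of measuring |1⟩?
0.5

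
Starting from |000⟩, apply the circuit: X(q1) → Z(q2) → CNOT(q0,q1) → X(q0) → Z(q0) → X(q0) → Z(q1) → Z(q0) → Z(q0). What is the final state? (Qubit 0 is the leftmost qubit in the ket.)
|010⟩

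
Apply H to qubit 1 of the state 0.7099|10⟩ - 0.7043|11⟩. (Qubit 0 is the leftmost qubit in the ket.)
0.00396|10⟩ + |11⟩

H on qubit 1 mixes each pair of kets that differ only in qubit 1: amplitudes (a, b) of (|…0…⟩, |…1…⟩) become ((a + b)/√2, (a − b)/√2). Kets absent from the input have amplitude 0.
(|10⟩, |11⟩): (a, b) = (0.7099, -0.7043) → (0.00396, 1)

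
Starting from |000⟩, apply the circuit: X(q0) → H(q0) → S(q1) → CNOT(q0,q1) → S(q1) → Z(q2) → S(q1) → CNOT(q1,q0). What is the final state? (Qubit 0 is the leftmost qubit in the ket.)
1/√2|000⟩ + 1/√2|010⟩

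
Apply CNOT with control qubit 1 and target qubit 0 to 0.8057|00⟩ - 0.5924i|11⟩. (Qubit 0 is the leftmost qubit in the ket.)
0.8057|00⟩ - 0.5924i|01⟩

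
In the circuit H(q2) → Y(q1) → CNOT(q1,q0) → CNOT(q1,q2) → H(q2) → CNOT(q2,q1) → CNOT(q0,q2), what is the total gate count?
7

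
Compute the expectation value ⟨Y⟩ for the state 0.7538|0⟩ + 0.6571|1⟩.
0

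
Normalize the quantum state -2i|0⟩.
-i|0⟩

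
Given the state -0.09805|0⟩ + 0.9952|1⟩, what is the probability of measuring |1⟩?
0.9904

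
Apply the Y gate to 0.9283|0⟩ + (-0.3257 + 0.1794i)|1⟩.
(0.1794 + 0.3257i)|0⟩ + 0.9283i|1⟩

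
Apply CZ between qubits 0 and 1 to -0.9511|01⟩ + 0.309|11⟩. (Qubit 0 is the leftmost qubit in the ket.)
-0.9511|01⟩ - 0.309|11⟩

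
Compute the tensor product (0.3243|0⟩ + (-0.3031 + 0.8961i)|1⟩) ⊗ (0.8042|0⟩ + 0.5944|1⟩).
0.2608|00⟩ + 0.1928|01⟩ + (-0.2438 + 0.7206i)|10⟩ + (-0.1802 + 0.5326i)|11⟩

amp(|b₁b₂…⟩) = product of the factor amplitudes for bits b₁, b₂, …; only kets whose every factor amplitude is nonzero survive.
|00⟩: (0.3243)(0.8042) = 0.2608
|01⟩: (0.3243)(0.5944) = 0.1928
|10⟩: (-0.3031 + 0.8961i)(0.8042) = (-0.2438 + 0.7206i)
|11⟩: (-0.3031 + 0.8961i)(0.5944) = (-0.1802 + 0.5326i)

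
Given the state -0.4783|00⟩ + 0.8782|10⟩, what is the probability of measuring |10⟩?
0.7712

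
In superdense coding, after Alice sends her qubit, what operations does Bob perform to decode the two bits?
CNOT (Alice's qubit controls Bob's), then H on Alice's qubit, then measure both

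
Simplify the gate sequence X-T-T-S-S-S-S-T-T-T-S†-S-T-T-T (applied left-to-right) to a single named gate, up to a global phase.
X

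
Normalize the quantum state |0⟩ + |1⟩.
1/√2|0⟩ + 1/√2|1⟩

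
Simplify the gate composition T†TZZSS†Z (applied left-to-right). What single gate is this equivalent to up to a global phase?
Z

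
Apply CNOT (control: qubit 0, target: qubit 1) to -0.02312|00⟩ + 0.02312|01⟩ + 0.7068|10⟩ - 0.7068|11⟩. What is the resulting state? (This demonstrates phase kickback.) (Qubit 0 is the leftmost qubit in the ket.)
-0.02312|00⟩ + 0.02312|01⟩ - 0.7068|10⟩ + 0.7068|11⟩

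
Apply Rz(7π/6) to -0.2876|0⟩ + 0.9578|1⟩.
(0.07444 + 0.2778i)|0⟩ + (-0.2479 + 0.9252i)|1⟩

Rz(7π/6) = [[e^(−iθ/2), 0], [0, e^(iθ/2)]] with e^(±iθ/2) = cos(θ/2) ± i·sin(θ/2); θ = 7π/6, cos(θ/2) ≈ -0.258819, sin(θ/2) ≈ 0.965926.
With a = amp(|0⟩) = -0.2876 and b = amp(|1⟩) = 0.9578:
new amp(|0⟩) = (-0.258819 - 0.965926i)·a = (0.07444 + 0.2778i)
new amp(|1⟩) = (-0.258819 + 0.965926i)·b = (-0.2479 + 0.9252i)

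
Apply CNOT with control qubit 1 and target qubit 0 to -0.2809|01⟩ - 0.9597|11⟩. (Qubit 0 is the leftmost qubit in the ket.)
-0.9597|01⟩ - 0.2809|11⟩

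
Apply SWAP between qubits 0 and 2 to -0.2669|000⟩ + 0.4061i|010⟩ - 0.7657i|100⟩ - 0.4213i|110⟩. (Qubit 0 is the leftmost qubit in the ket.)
-0.2669|000⟩ - 0.7657i|001⟩ + 0.4061i|010⟩ - 0.4213i|011⟩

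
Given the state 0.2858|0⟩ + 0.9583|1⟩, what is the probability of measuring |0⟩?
0.08168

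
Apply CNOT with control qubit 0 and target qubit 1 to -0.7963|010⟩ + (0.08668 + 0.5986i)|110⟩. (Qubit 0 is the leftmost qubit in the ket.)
-0.7963|010⟩ + (0.08668 + 0.5986i)|100⟩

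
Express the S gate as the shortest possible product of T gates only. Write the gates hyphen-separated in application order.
T-T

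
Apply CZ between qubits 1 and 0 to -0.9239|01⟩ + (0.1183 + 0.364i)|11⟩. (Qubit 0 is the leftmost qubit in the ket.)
-0.9239|01⟩ + (-0.1183 - 0.364i)|11⟩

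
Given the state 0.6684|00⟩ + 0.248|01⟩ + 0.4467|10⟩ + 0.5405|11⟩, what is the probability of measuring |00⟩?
0.4468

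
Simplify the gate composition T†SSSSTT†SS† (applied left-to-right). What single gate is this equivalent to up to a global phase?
T†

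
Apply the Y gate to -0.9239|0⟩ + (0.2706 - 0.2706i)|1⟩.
(-0.2706 - 0.2706i)|0⟩ - 0.9239i|1⟩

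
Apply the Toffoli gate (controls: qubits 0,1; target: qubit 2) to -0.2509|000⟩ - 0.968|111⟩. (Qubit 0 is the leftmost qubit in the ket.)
-0.2509|000⟩ - 0.968|110⟩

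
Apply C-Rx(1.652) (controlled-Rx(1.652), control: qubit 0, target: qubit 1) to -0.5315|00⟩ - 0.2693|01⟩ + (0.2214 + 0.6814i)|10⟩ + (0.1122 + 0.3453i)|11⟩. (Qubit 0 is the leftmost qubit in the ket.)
-0.5315|00⟩ - 0.2693|01⟩ + (0.4039 + 0.3794i)|10⟩ + (0.577 + 0.07127i)|11⟩

C-Rx(1.652) leaves the control-|0⟩ kets |00⟩, |01⟩ unchanged and applies Rx(1.652) to qubit 1 on the control-|1⟩ pair (|10⟩, |11⟩).
Rx(1.652) = [[cos(θ/2), −i·sin(θ/2)], [−i·sin(θ/2), cos(θ/2)]]; θ = 1.652, cos(θ/2) ≈ 0.677822, sin(θ/2) ≈ 0.735226.
With a = amp(|10⟩) = (0.2214 + 0.6814i) and b = amp(|11⟩) = (0.1122 + 0.3453i):
new amp(|10⟩) = (0.677822)·a + (-0.735226i)·b = (0.4039 + 0.3794i)
new amp(|11⟩) = (-0.735226i)·a + (0.677822)·b = (0.577 + 0.07127i)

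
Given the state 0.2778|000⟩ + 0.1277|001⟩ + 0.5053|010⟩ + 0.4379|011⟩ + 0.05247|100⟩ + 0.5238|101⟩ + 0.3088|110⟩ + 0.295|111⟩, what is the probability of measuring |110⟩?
0.09536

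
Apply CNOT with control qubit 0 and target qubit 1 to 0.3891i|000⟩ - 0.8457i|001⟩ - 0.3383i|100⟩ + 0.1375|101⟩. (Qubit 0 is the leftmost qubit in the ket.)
0.3891i|000⟩ - 0.8457i|001⟩ - 0.3383i|110⟩ + 0.1375|111⟩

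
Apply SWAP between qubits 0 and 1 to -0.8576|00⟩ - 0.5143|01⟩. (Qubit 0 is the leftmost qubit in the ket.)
-0.8576|00⟩ - 0.5143|10⟩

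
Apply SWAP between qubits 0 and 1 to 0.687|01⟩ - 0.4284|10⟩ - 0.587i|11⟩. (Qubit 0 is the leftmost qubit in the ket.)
-0.4284|01⟩ + 0.687|10⟩ - 0.587i|11⟩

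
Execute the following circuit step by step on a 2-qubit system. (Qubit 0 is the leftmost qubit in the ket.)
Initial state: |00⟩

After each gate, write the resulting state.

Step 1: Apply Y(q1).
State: i|01⟩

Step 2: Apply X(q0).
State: i|11⟩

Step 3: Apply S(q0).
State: -|11⟩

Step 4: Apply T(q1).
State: (-1/√2 - (1/√2)i)|11⟩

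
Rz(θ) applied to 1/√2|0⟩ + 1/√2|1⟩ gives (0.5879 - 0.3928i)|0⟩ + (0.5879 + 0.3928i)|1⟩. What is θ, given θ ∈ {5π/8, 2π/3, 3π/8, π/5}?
3π/8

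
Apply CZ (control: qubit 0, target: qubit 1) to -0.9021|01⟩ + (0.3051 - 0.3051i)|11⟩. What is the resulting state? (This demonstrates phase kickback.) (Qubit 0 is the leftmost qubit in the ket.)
-0.9021|01⟩ + (-0.3051 + 0.3051i)|11⟩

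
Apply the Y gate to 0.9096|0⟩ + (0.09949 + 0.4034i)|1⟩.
(0.4034 - 0.09949i)|0⟩ + 0.9096i|1⟩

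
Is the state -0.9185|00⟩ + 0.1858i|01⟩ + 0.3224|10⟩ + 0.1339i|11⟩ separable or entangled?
Entangled

Writing the state as a|00⟩ + b|01⟩ + c|10⟩ + d|11⟩, it is a product state iff ad − bc = 0.
Here (a, b, c, d) = (-0.9185, 0.1858i, 0.3224, 0.1339i): ad − bc = (-0.9185)(0.1339i) − (0.1858i)(0.3224) = -0.1829i ≠ 0, so the state is entangled.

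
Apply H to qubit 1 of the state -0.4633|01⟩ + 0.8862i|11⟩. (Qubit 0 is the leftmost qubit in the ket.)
-0.3276|00⟩ + 0.3276|01⟩ + 0.6266i|10⟩ - 0.6266i|11⟩

H on qubit 1 mixes each pair of kets that differ only in qubit 1: amplitudes (a, b) of (|…0…⟩, |…1…⟩) become ((a + b)/√2, (a − b)/√2). Kets absent from the input have amplitude 0.
(|00⟩, |01⟩): (a, b) = (0, -0.4633) → (-0.3276, 0.3276)
(|10⟩, |11⟩): (a, b) = (0, 0.8862i) → (0.6266i, -0.6266i)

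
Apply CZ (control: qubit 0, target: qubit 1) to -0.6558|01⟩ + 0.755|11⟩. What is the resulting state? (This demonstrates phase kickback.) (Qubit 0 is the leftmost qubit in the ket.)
-0.6558|01⟩ - 0.755|11⟩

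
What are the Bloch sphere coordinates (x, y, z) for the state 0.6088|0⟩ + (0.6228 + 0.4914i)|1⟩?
(0.7583, 0.5983, -0.2587)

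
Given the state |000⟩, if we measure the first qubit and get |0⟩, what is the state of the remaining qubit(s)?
|00⟩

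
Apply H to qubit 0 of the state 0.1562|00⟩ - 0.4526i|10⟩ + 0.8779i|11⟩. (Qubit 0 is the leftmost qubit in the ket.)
(0.1105 - 0.32i)|00⟩ + 0.6208i|01⟩ + (0.1105 + 0.32i)|10⟩ - 0.6208i|11⟩

H on qubit 0 mixes each pair of kets that differ only in qubit 0: amplitudes (a, b) of (|…0…⟩, |…1…⟩) become ((a + b)/√2, (a − b)/√2). Kets absent from the input have amplitude 0.
(|00⟩, |10⟩): (a, b) = (0.1562, -0.4526i) → ((0.1105 - 0.32i), (0.1105 + 0.32i))
(|01⟩, |11⟩): (a, b) = (0, 0.8779i) → (0.6208i, -0.6208i)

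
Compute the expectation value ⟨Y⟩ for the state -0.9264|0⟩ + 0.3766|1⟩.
0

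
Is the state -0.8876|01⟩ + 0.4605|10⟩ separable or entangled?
Entangled

Writing the state as a|00⟩ + b|01⟩ + c|10⟩ + d|11⟩, it is a product state iff ad − bc = 0.
Here (a, b, c, d) = (0, -0.8876, 0.4605, 0): ad − bc = (0)(0) − (-0.8876)(0.4605) = 0.4087 ≠ 0, so the state is entangled.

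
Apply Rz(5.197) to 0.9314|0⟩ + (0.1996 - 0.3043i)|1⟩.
(-0.7974 - 0.4813i)|0⟩ + (-0.01362 + 0.3637i)|1⟩

Rz(5.197) = [[e^(−iθ/2), 0], [0, e^(iθ/2)]] with e^(±iθ/2) = cos(θ/2) ± i·sin(θ/2); θ = 5.197, cos(θ/2) ≈ -0.856115, sin(θ/2) ≈ 0.516786.
With a = amp(|0⟩) = 0.9314 and b = amp(|1⟩) = (0.1996 - 0.3043i):
new amp(|0⟩) = (-0.856115 - 0.516786i)·a = (-0.7974 - 0.4813i)
new amp(|1⟩) = (-0.856115 + 0.516786i)·b = (-0.01362 + 0.3637i)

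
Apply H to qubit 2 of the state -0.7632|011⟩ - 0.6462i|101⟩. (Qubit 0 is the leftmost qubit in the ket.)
-0.5397|010⟩ + 0.5397|011⟩ - 0.4569i|100⟩ + 0.4569i|101⟩

H on qubit 2 mixes each pair of kets that differ only in qubit 2: amplitudes (a, b) of (|…0…⟩, |…1…⟩) become ((a + b)/√2, (a − b)/√2). Kets absent from the input have amplitude 0.
(|010⟩, |011⟩): (a, b) = (0, -0.7632) → (-0.5397, 0.5397)
(|100⟩, |101⟩): (a, b) = (0, -0.6462i) → (-0.4569i, 0.4569i)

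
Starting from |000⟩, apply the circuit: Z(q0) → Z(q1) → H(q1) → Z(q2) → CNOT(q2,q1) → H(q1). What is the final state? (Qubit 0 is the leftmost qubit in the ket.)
|000⟩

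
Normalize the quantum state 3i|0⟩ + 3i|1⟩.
(1/√2)i|0⟩ + (1/√2)i|1⟩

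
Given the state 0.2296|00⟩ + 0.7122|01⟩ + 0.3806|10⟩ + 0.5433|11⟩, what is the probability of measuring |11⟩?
0.2952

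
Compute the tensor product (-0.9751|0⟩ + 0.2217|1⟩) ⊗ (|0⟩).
-0.9751|00⟩ + 0.2217|10⟩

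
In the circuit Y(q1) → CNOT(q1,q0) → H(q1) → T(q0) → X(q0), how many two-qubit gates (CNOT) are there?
1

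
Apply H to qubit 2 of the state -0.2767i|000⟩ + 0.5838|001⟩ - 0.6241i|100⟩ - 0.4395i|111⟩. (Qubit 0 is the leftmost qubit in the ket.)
(0.4128 - 0.1957i)|000⟩ + (-0.4128 - 0.1957i)|001⟩ - 0.4413i|100⟩ - 0.4413i|101⟩ - 0.3108i|110⟩ + 0.3108i|111⟩

H on qubit 2 mixes each pair of kets that differ only in qubit 2: amplitudes (a, b) of (|…0…⟩, |…1…⟩) become ((a + b)/√2, (a − b)/√2). Kets absent from the input have amplitude 0.
(|000⟩, |001⟩): (a, b) = (-0.2767i, 0.5838) → ((0.4128 - 0.1957i), (-0.4128 - 0.1957i))
(|100⟩, |101⟩): (a, b) = (-0.6241i, 0) → (-0.4413i, -0.4413i)
(|110⟩, |111⟩): (a, b) = (0, -0.4395i) → (-0.3108i, 0.3108i)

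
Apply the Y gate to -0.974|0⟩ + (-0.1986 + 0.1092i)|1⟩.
(0.1092 + 0.1986i)|0⟩ - 0.974i|1⟩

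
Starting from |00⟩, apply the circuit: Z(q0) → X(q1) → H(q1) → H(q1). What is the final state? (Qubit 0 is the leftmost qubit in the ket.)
|01⟩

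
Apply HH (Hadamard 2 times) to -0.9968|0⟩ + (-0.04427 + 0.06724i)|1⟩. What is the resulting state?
-0.9968|0⟩ + (-0.04427 + 0.06724i)|1⟩

H² = I, so an even number of Hadamards cancels: H^2 = I and the state is unchanged.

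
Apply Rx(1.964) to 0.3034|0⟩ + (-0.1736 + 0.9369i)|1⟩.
(0.9476 + 0.1444i)|0⟩ + (-0.09641 + 0.268i)|1⟩

Rx(1.964) = [[cos(θ/2), −i·sin(θ/2)], [−i·sin(θ/2), cos(θ/2)]]; θ = 1.964, cos(θ/2) ≈ 0.55536, sin(θ/2) ≈ 0.83161.
With a = amp(|0⟩) = 0.3034 and b = amp(|1⟩) = (-0.1736 + 0.9369i):
new amp(|0⟩) = (0.55536)·a + (-0.83161i)·b = (0.9476 + 0.1444i)
new amp(|1⟩) = (-0.83161i)·a + (0.55536)·b = (-0.09641 + 0.268i)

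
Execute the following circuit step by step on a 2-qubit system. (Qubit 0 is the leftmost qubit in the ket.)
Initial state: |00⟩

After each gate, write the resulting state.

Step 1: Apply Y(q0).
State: i|10⟩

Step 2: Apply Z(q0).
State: -i|10⟩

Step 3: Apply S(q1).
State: -i|10⟩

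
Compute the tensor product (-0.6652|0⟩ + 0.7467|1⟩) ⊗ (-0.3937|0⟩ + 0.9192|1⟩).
0.2619|00⟩ - 0.6115|01⟩ - 0.294|10⟩ + 0.6864|11⟩

amp(|b₁b₂…⟩) = product of the factor amplitudes for bits b₁, b₂, …; only kets whose every factor amplitude is nonzero survive.
|00⟩: (-0.6652)(-0.3937) = 0.2619
|01⟩: (-0.6652)(0.9192) = -0.6115
|10⟩: (0.7467)(-0.3937) = -0.294
|11⟩: (0.7467)(0.9192) = 0.6864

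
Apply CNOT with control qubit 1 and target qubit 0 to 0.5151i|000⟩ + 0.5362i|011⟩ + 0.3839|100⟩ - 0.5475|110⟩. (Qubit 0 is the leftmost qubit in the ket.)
0.5151i|000⟩ - 0.5475|010⟩ + 0.3839|100⟩ + 0.5362i|111⟩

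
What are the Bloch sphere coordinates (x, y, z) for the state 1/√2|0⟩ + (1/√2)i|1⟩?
(0, 1, 0)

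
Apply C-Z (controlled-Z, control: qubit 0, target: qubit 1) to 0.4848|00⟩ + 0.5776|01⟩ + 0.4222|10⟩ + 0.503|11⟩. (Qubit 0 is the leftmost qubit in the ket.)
0.4848|00⟩ + 0.5776|01⟩ + 0.4222|10⟩ - 0.503|11⟩

C-Z leaves the control-|0⟩ kets |00⟩, |01⟩ unchanged and applies Z to qubit 1 on the control-|1⟩ pair (|10⟩, |11⟩).
Z = [[1, 0], [0, -1]].
With a = amp(|10⟩) = 0.4222 and b = amp(|11⟩) = 0.503:
new amp(|10⟩) = (1)·a = 0.4222
new amp(|11⟩) = (-1)·b = -0.503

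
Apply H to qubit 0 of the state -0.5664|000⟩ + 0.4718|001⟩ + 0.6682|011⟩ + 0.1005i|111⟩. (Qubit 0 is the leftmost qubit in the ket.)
-0.4005|000⟩ + 0.3336|001⟩ + (0.4725 + 0.07106i)|011⟩ - 0.4005|100⟩ + 0.3336|101⟩ + (0.4725 - 0.07106i)|111⟩

H on qubit 0 mixes each pair of kets that differ only in qubit 0: amplitudes (a, b) of (|…0…⟩, |…1…⟩) become ((a + b)/√2, (a − b)/√2). Kets absent from the input have amplitude 0.
(|000⟩, |100⟩): (a, b) = (-0.5664, 0) → (-0.4005, -0.4005)
(|001⟩, |101⟩): (a, b) = (0.4718, 0) → (0.3336, 0.3336)
(|011⟩, |111⟩): (a, b) = (0.6682, 0.1005i) → ((0.4725 + 0.07106i), (0.4725 - 0.07106i))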